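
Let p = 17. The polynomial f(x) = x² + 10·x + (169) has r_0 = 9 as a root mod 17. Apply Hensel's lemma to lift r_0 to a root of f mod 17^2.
r_1 = 162 (mod 289)

Hensel: r_{i+1} = r_i − f(r_i)·(f′(r_i))^{-1} mod 17^{i+2}, f′(x) = 2x + 10. Iterate:
  r_0 = 9 (mod 17)
  r_1 = 162 (mod 289)
Final: r = 162 satisfies f(r) ≡ 0 mod 17^2.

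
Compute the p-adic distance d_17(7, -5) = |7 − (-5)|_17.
d_17(7, -5) = 1

Step 1 — x − y = 7 − (-5) = 12. Step 2 — v_17(12) = 0 (factor: 12 = (17^0 · 12); the sign does not affect v_p). Step 3 — |x − y|_17 = 17^{0} = 1.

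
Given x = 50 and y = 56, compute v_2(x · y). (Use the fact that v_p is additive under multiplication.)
v_2(2800) = 4

v_p(x) = 1 (factor: 50 = 2^1 · 25); v_p(y) = 3 (factor: 56 = 2^3 · 7). Additivity: v_p(xy) = v_p(x) + v_p(y) = 1 + 3 = 4. (Direct check: xy = 2800 = 2^4 · (175).)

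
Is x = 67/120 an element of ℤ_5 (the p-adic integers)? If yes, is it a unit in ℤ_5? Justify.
x ∉ ℤ_5 (v_5(x) = -1 < 0)

ℤ_5 = {x ∈ ℚ_5 : v_5(x) ≥ 0} and ℤ_5^× = {x ∈ ℤ_5 : v_5(x) = 0}. Here v_5(67/120) = v_5(num) − v_5(den) = -1; compare against these criteria.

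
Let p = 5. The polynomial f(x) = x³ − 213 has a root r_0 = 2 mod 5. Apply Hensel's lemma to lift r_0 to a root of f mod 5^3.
r_2 = 42 (mod 125)

Hensel: r_{i+1} = r_i − f(r_i)/f′(r_i) mod 5^{i+2}, where f′(x) = 3x². Iterate:
  r_0 = 2 (mod 5)
  r_1 = 17 (mod 25)
  r_2 = 42 (mod 125)
Final: r = 42 with f(r) ≡ 0 mod 5^3.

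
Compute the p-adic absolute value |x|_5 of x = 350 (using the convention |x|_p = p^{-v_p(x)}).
|350|_5 = 1/25

Step 1 — compute v_5(x) by factoring powers of 5 out of the numerator and denominator: v_5(350) = 2. Step 2 — apply |x|_p = p^{-v_p(x)} = 5^{-2} = 1/25.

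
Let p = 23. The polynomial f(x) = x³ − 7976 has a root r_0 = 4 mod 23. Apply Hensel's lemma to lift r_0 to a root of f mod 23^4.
r_3 = 137268 (mod 279841)

Hensel: r_{i+1} = r_i − f(r_i)/f′(r_i) mod 23^{i+2}, where f′(x) = 3x². Iterate:
  r_0 = 4 (mod 23)
  r_1 = 257 (mod 529)
  r_2 = 3431 (mod 12167)
  r_3 = 137268 (mod 279841)
Final: r = 137268 with f(r) ≡ 0 mod 23^4.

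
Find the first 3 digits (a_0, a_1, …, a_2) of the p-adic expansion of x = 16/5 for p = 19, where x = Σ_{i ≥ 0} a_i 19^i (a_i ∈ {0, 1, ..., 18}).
(a_0, …, a_2) = (7, 15, 3)

v_19(16/5) = 0 (numerator and denominator both coprime to 19), so x ∈ ℤ_19^×. Compute digits iteratively via a_i = x_i mod 19, x_{i+1} = (x_i − a_i)/19, with x_0 = x:
  x_0 = 16/5;  a_0 = 7;  x_1 = (x_0 − 7)/19 = -1/5
  x_1 = -1/5;  a_1 = 15;  x_2 = (x_1 − 15)/19 = -4/5
  x_2 = -4/5;  a_2 = 3;  x_3 = (x_2 − 3)/19 = -1/5
Digits: (7, 15, 3).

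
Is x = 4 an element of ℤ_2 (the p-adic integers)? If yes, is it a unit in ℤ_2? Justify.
x ∈ ℤ_2 but not a unit; v_2(x) = 2 > 0

ℤ_2 = {x ∈ ℚ_2 : v_2(x) ≥ 0} and ℤ_2^× = {x ∈ ℤ_2 : v_2(x) = 0}. Here v_2(4) = v_2(num) − v_2(den) = 2; compare against these criteria.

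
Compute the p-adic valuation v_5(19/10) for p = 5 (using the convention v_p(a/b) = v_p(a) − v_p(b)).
v_5(19/10) = -1

Factor powers of 5 from the numerator and denominator of the reduced fraction: 19 = 5^0 · 19 and 10 = 5^1 · 2. Apply v_p(a/b) = v_p(a) − v_p(b): v_5(19/10) = 0 − 1 = -1.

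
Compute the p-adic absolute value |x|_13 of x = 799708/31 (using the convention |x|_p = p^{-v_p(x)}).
|799708/31|_13 = 1/28561

Step 1 — compute v_13(x) by factoring powers of 13 out of the numerator and denominator: v_13(799708/31) = 4. Step 2 — apply |x|_p = p^{-v_p(x)} = 13^{-4} = 1/28561.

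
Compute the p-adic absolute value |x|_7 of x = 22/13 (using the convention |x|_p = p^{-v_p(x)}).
|22/13|_7 = 1

Step 1 — compute v_7(x) by factoring powers of 7 out of the numerator and denominator: v_7(22/13) = 0. Step 2 — apply |x|_p = p^{-v_p(x)} = 7^{0} = 1.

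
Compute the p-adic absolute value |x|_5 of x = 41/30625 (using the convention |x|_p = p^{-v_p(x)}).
|41/30625|_5 = 625

Step 1 — compute v_5(x) by factoring powers of 5 out of the numerator and denominator: v_5(41/30625) = -4. Step 2 — apply |x|_p = p^{-v_p(x)} = 5^{4} = 625.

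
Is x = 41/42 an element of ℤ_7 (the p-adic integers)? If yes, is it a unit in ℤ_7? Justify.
x ∉ ℤ_7 (v_7(x) = -1 < 0)

ℤ_7 = {x ∈ ℚ_7 : v_7(x) ≥ 0} and ℤ_7^× = {x ∈ ℤ_7 : v_7(x) = 0}. Here v_7(41/42) = v_7(num) − v_7(den) = -1; compare against these criteria.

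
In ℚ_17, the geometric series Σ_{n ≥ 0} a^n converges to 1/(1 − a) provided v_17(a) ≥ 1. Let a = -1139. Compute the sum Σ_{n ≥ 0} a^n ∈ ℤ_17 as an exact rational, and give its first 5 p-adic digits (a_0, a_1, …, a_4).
Σ a^n = 1/(1 − a) = 1/1140;  first 5 digits = (1, 1, 14, 9, 4)

v_17(a) = 1 ≥ 1, so the series converges in ℤ_17 to 1/(1 − a) = 1/(1 − (-1139)) = 1/1140. Expand this rational in ℤ_17: compute digits iteratively via d_i = x_i mod 17, x_{i+1} = (x_i − d_i)/17. The first 5 digits are (1, 1, 14, 9, 4).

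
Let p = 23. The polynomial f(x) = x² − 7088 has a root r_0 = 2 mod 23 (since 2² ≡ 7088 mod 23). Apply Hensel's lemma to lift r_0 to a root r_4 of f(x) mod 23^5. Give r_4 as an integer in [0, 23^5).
r_4 = 6222813 (mod 6436343)

Hensel's recurrence: r_{i+1} = r_i − f(r_i)·(f′(r_i))^{-1} mod 23^{i+2}, with f′(x) = 2x. Iterate:
  r_0 = 2 (mod 23)
  r_1 = 186 (mod 529)
  r_2 = 5476 (mod 12167)
  r_3 = 66311 (mod 279841)
  r_4 = 6222813 (mod 6436343)
Final: r_4 = 6222813, and one checks f(r_4) ≡ 0 mod 23^5.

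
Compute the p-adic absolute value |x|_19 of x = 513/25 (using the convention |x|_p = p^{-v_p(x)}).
|513/25|_19 = 1/19

Step 1 — compute v_19(x) by factoring powers of 19 out of the numerator and denominator: v_19(513/25) = 1. Step 2 — apply |x|_p = p^{-v_p(x)} = 19^{-1} = 1/19.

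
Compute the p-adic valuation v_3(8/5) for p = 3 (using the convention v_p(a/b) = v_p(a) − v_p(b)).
v_3(8/5) = 0

Factor powers of 3 from the numerator and denominator of the reduced fraction: 8 = 3^0 · 8 and 5 = 3^0 · 5. Apply v_p(a/b) = v_p(a) − v_p(b): v_3(8/5) = 0 − 0 = 0.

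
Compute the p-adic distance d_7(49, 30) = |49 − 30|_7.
d_7(49, 30) = 1

Step 1 — x − y = 49 − 30 = 19. Step 2 — v_7(19) = 0 (factor: 19 = (7^0 · 19); the sign does not affect v_p). Step 3 — |x − y|_7 = 7^{0} = 1.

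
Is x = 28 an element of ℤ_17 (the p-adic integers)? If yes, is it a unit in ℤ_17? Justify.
x ∈ ℤ_17^× (unit); v_17(x) = 0

ℤ_17 = {x ∈ ℚ_17 : v_17(x) ≥ 0} and ℤ_17^× = {x ∈ ℤ_17 : v_17(x) = 0}. Here v_17(28) = v_17(num) − v_17(den) = 0; compare against these criteria.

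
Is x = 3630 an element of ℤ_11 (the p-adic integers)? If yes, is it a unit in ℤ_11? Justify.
x ∈ ℤ_11 but not a unit; v_11(x) = 2 > 0

ℤ_11 = {x ∈ ℚ_11 : v_11(x) ≥ 0} and ℤ_11^× = {x ∈ ℤ_11 : v_11(x) = 0}. Here v_11(3630) = v_11(num) − v_11(den) = 2; compare against these criteria.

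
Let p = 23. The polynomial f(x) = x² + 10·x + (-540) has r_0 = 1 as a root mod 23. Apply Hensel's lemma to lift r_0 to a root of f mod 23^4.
r_3 = 256566 (mod 279841)

Hensel: r_{i+1} = r_i − f(r_i)·(f′(r_i))^{-1} mod 23^{i+2}, f′(x) = 2x + 10. Iterate:
  r_0 = 1 (mod 23)
  r_1 = 1 (mod 529)
  r_2 = 1059 (mod 12167)
  r_3 = 256566 (mod 279841)
Final: r = 256566 satisfies f(r) ≡ 0 mod 23^4.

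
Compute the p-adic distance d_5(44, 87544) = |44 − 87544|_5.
d_5(44, 87544) = 1/3125

Step 1 — x − y = 44 − 87544 = -87500. Step 2 — v_5(-87500) = 5 (factor: -87500 = −(5^5 · 28); the sign does not affect v_p). Step 3 — |x − y|_5 = 5^{-5} = 1/3125.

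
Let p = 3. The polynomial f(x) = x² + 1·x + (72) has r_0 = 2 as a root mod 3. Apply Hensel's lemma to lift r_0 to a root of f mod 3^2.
r_1 = 8 (mod 9)

Hensel: r_{i+1} = r_i − f(r_i)·(f′(r_i))^{-1} mod 3^{i+2}, f′(x) = 2x + 1. Iterate:
  r_0 = 2 (mod 3)
  r_1 = 8 (mod 9)
Final: r = 8 satisfies f(r) ≡ 0 mod 3^2.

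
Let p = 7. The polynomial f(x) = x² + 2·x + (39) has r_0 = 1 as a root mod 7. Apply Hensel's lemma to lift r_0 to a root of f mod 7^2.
r_1 = 15 (mod 49)

Hensel: r_{i+1} = r_i − f(r_i)·(f′(r_i))^{-1} mod 7^{i+2}, f′(x) = 2x + 2. Iterate:
  r_0 = 1 (mod 7)
  r_1 = 15 (mod 49)
Final: r = 15 satisfies f(r) ≡ 0 mod 7^2.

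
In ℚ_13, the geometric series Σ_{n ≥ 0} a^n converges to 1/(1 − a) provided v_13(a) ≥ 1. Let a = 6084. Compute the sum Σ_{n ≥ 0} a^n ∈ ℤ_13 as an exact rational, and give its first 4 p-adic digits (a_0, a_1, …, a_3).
Σ a^n = 1/(1 − a) = -1/6083;  first 4 digits = (1, 0, 10, 2)

v_13(a) = 2 ≥ 1, so the series converges in ℤ_13 to 1/(1 − a) = 1/(1 − 6084) = -1/6083. Expand this rational in ℤ_13: compute digits iteratively via d_i = x_i mod 13, x_{i+1} = (x_i − d_i)/13. The first 4 digits are (1, 0, 10, 2).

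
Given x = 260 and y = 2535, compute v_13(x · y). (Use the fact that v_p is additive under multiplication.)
v_13(659100) = 3

v_p(x) = 1 (factor: 260 = 13^1 · 20); v_p(y) = 2 (factor: 2535 = 13^2 · 15). Additivity: v_p(xy) = v_p(x) + v_p(y) = 1 + 2 = 3. (Direct check: xy = 659100 = 13^3 · (300).)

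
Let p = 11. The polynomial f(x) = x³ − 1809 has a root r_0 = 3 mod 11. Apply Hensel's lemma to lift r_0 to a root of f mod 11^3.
r_2 = 1279 (mod 1331)

Hensel: r_{i+1} = r_i − f(r_i)/f′(r_i) mod 11^{i+2}, where f′(x) = 3x². Iterate:
  r_0 = 3 (mod 11)
  r_1 = 69 (mod 121)
  r_2 = 1279 (mod 1331)
Final: r = 1279 with f(r) ≡ 0 mod 11^3.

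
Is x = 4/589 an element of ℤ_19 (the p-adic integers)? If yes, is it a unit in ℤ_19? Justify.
x ∉ ℤ_19 (v_19(x) = -1 < 0)

ℤ_19 = {x ∈ ℚ_19 : v_19(x) ≥ 0} and ℤ_19^× = {x ∈ ℤ_19 : v_19(x) = 0}. Here v_19(4/589) = v_19(num) − v_19(den) = -1; compare against these criteria.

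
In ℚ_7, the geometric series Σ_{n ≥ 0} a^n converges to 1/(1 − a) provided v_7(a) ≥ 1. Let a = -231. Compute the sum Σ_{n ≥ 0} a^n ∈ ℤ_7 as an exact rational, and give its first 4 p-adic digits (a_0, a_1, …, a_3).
Σ a^n = 1/(1 − a) = 1/232;  first 4 digits = (1, 2, 6, 1)

v_7(a) = 1 ≥ 1, so the series converges in ℤ_7 to 1/(1 − a) = 1/(1 − (-231)) = 1/232. Expand this rational in ℤ_7: compute digits iteratively via d_i = x_i mod 7, x_{i+1} = (x_i − d_i)/7. The first 4 digits are (1, 2, 6, 1).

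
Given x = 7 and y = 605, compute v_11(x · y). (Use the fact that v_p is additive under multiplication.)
v_11(4235) = 2

v_p(x) = 0 (factor: 7 = 11^0 · 7); v_p(y) = 2 (factor: 605 = 11^2 · 5). Additivity: v_p(xy) = v_p(x) + v_p(y) = 0 + 2 = 2. (Direct check: xy = 4235 = 11^2 · (35).)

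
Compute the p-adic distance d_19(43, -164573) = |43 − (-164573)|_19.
d_19(43, -164573) = 1/6859

Step 1 — x − y = 43 − (-164573) = 164616. Step 2 — v_19(164616) = 3 (factor: 164616 = (19^3 · 24); the sign does not affect v_p). Step 3 — |x − y|_19 = 19^{-3} = 1/6859.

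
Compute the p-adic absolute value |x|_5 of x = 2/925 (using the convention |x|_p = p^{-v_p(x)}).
|2/925|_5 = 25

Step 1 — compute v_5(x) by factoring powers of 5 out of the numerator and denominator: v_5(2/925) = -2. Step 2 — apply |x|_p = p^{-v_p(x)} = 5^{2} = 25.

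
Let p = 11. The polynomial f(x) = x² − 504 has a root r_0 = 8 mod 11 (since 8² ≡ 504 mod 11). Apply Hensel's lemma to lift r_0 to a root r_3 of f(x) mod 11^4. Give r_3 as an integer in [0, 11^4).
r_3 = 5541 (mod 14641)

Hensel's recurrence: r_{i+1} = r_i − f(r_i)·(f′(r_i))^{-1} mod 11^{i+2}, with f′(x) = 2x. Iterate:
  r_0 = 8 (mod 11)
  r_1 = 96 (mod 121)
  r_2 = 217 (mod 1331)
  r_3 = 5541 (mod 14641)
Final: r_3 = 5541, and one checks f(r_3) ≡ 0 mod 11^4.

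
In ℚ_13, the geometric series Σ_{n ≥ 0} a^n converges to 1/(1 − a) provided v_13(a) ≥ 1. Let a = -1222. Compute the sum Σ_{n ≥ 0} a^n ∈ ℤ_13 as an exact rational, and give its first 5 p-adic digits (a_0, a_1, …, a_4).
Σ a^n = 1/(1 − a) = 1/1223;  first 5 digits = (1, 10, 1, 2, 7)

v_13(a) = 1 ≥ 1, so the series converges in ℤ_13 to 1/(1 − a) = 1/(1 − (-1222)) = 1/1223. Expand this rational in ℤ_13: compute digits iteratively via d_i = x_i mod 13, x_{i+1} = (x_i − d_i)/13. The first 5 digits are (1, 10, 1, 2, 7).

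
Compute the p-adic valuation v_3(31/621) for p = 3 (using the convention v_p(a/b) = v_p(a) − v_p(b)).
v_3(31/621) = -3

Factor powers of 3 from the numerator and denominator of the reduced fraction: 31 = 3^0 · 31 and 621 = 3^3 · 23. Apply v_p(a/b) = v_p(a) − v_p(b): v_3(31/621) = 0 − 3 = -3.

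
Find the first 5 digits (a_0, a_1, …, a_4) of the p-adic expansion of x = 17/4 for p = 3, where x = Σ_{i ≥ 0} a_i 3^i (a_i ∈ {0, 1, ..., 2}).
(a_0, …, a_4) = (2, 0, 1, 2, 0)

v_3(17/4) = 0 (numerator and denominator both coprime to 3), so x ∈ ℤ_3^×. Compute digits iteratively via a_i = x_i mod 3, x_{i+1} = (x_i − a_i)/3, with x_0 = x:
  x_0 = 17/4;  a_0 = 2;  x_1 = (x_0 − 2)/3 = 3/4
  x_1 = 3/4;  a_1 = 0;  x_2 = (x_1 − 0)/3 = 1/4
  x_2 = 1/4;  a_2 = 1;  x_3 = (x_2 − 1)/3 = -1/4
  x_3 = -1/4;  a_3 = 2;  x_4 = (x_3 − 2)/3 = -3/4
  x_4 = -3/4;  a_4 = 0;  x_5 = (x_4 − 0)/3 = -1/4
Digits: (2, 0, 1, 2, 0).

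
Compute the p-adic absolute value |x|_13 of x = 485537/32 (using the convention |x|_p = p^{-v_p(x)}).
|485537/32|_13 = 1/28561

Step 1 — compute v_13(x) by factoring powers of 13 out of the numerator and denominator: v_13(485537/32) = 4. Step 2 — apply |x|_p = p^{-v_p(x)} = 13^{-4} = 1/28561.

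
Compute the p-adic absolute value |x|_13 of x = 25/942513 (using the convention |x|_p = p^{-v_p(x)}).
|25/942513|_13 = 28561

Step 1 — compute v_13(x) by factoring powers of 13 out of the numerator and denominator: v_13(25/942513) = -4. Step 2 — apply |x|_p = p^{-v_p(x)} = 13^{4} = 28561.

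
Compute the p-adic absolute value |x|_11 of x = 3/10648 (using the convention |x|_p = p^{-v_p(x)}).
|3/10648|_11 = 1331

Step 1 — compute v_11(x) by factoring powers of 11 out of the numerator and denominator: v_11(3/10648) = -3. Step 2 — apply |x|_p = p^{-v_p(x)} = 11^{3} = 1331.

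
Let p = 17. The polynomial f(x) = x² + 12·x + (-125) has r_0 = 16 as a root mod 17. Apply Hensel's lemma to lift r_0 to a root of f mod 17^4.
r_3 = 6833 (mod 83521)

Hensel: r_{i+1} = r_i − f(r_i)·(f′(r_i))^{-1} mod 17^{i+2}, f′(x) = 2x + 12. Iterate:
  r_0 = 16 (mod 17)
  r_1 = 186 (mod 289)
  r_2 = 1920 (mod 4913)
  r_3 = 6833 (mod 83521)
Final: r = 6833 satisfies f(r) ≡ 0 mod 17^4.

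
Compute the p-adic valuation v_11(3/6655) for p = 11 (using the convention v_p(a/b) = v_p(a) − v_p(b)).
v_11(3/6655) = -3

Factor powers of 11 from the numerator and denominator of the reduced fraction: 3 = 11^0 · 3 and 6655 = 11^3 · 5. Apply v_p(a/b) = v_p(a) − v_p(b): v_11(3/6655) = 0 − 3 = -3.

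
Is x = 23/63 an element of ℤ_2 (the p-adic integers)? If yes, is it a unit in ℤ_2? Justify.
x ∈ ℤ_2^× (unit); v_2(x) = 0

ℤ_2 = {x ∈ ℚ_2 : v_2(x) ≥ 0} and ℤ_2^× = {x ∈ ℤ_2 : v_2(x) = 0}. Here v_2(23/63) = v_2(num) − v_2(den) = 0; compare against these criteria.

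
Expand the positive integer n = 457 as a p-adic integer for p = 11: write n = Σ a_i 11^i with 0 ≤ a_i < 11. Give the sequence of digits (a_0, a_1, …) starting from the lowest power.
(a_0, a_1, …) = (6, 8, 3)

Repeated division by 11 gives the digits low-to-high: 457 = 6 + 8·11^1 + 3·11^2. Digit sequence: (6, 8, 3).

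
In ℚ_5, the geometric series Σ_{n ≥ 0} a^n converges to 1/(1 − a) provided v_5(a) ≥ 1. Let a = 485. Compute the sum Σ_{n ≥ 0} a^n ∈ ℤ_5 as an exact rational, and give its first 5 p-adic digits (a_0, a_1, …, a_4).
Σ a^n = 1/(1 − a) = -1/484;  first 5 digits = (1, 2, 3, 3, 2)

v_5(a) = 1 ≥ 1, so the series converges in ℤ_5 to 1/(1 − a) = 1/(1 − 485) = -1/484. Expand this rational in ℤ_5: compute digits iteratively via d_i = x_i mod 5, x_{i+1} = (x_i − d_i)/5. The first 5 digits are (1, 2, 3, 3, 2).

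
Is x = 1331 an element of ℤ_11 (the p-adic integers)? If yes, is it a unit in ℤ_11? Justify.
x ∈ ℤ_11 but not a unit; v_11(x) = 3 > 0

ℤ_11 = {x ∈ ℚ_11 : v_11(x) ≥ 0} and ℤ_11^× = {x ∈ ℤ_11 : v_11(x) = 0}. Here v_11(1331) = v_11(num) − v_11(den) = 3; compare against these criteria.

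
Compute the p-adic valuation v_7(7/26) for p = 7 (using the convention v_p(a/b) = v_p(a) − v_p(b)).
v_7(7/26) = 1

Factor powers of 7 from the numerator and denominator of the reduced fraction: 7 = 7^1 · 1 and 26 = 7^0 · 26. Apply v_p(a/b) = v_p(a) − v_p(b): v_7(7/26) = 1 − 0 = 1.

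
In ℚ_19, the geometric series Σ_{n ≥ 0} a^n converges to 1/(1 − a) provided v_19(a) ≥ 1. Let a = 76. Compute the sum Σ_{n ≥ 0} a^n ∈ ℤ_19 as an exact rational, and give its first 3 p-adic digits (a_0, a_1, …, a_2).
Σ a^n = 1/(1 − a) = -1/75;  first 3 digits = (1, 4, 16)

v_19(a) = 1 ≥ 1, so the series converges in ℤ_19 to 1/(1 − a) = 1/(1 − 76) = -1/75. Expand this rational in ℤ_19: compute digits iteratively via d_i = x_i mod 19, x_{i+1} = (x_i − d_i)/19. The first 3 digits are (1, 4, 16).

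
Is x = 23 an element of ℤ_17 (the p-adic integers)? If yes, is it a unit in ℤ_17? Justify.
x ∈ ℤ_17^× (unit); v_17(x) = 0

ℤ_17 = {x ∈ ℚ_17 : v_17(x) ≥ 0} and ℤ_17^× = {x ∈ ℤ_17 : v_17(x) = 0}. Here v_17(23) = v_17(num) − v_17(den) = 0; compare against these criteria.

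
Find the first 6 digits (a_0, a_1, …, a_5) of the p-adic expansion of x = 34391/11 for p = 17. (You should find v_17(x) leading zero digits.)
(a_0, …, a_5) = (0, 0, 0, 13, 7, 15)

v_17(34391/11) = 3, so a_0 = ... = a_2 = 0. Factor out: x = 17^3 · u with u = 7/11 a unit in ℤ_17. Expand u iteratively via a_{v+i} = u_i mod 17, u_{i+1} = (u_i − a_{v+i})/17:
  u_0 = 7/11;  a_3 = 13;  u_1 = (u_0 − 13)/17 = -8/11
  u_1 = -8/11;  a_4 = 7;  u_2 = (u_1 − 7)/17 = -5/11
  u_2 = -5/11;  a_5 = 15;  u_3 = (u_2 − 15)/17 = -10/11
Digits: (0, 0, 0, 13, 7, 15).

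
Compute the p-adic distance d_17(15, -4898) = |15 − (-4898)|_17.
d_17(15, -4898) = 1/4913

Step 1 — x − y = 15 − (-4898) = 4913. Step 2 — v_17(4913) = 3 (factor: 4913 = (17^3 · 1); the sign does not affect v_p). Step 3 — |x − y|_17 = 17^{-3} = 1/4913.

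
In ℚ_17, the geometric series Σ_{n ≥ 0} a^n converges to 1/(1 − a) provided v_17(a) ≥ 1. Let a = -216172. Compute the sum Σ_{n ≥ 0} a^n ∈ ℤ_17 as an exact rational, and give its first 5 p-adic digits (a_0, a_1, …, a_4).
Σ a^n = 1/(1 − a) = 1/216173;  first 5 digits = (1, 0, 0, 7, 14)

v_17(a) = 3 ≥ 1, so the series converges in ℤ_17 to 1/(1 − a) = 1/(1 − (-216172)) = 1/216173. Expand this rational in ℤ_17: compute digits iteratively via d_i = x_i mod 17, x_{i+1} = (x_i − d_i)/17. The first 5 digits are (1, 0, 0, 7, 14).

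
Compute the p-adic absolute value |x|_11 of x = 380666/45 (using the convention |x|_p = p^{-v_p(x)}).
|380666/45|_11 = 1/14641

Step 1 — compute v_11(x) by factoring powers of 11 out of the numerator and denominator: v_11(380666/45) = 4. Step 2 — apply |x|_p = p^{-v_p(x)} = 11^{-4} = 1/14641.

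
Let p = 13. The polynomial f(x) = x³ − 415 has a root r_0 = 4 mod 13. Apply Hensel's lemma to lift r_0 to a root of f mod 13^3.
r_2 = 43 (mod 2197)

Hensel: r_{i+1} = r_i − f(r_i)/f′(r_i) mod 13^{i+2}, where f′(x) = 3x². Iterate:
  r_0 = 4 (mod 13)
  r_1 = 43 (mod 169)
  r_2 = 43 (mod 2197)
Final: r = 43 with f(r) ≡ 0 mod 13^3.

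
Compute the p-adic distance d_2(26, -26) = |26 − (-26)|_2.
d_2(26, -26) = 1/4

Step 1 — x − y = 26 − (-26) = 52. Step 2 — v_2(52) = 2 (factor: 52 = (2^2 · 13); the sign does not affect v_p). Step 3 — |x − y|_2 = 2^{-2} = 1/4.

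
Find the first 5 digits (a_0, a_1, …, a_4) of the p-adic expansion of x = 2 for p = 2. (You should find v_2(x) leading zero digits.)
(a_0, …, a_4) = (0, 1, 0, 0, 0)

v_2(2) = 1, so a_0 = ... = a_0 = 0. Factor out: x = 2^1 · u with u = 1 a unit in ℤ_2. Expand u iteratively via a_{v+i} = u_i mod 2, u_{i+1} = (u_i − a_{v+i})/2:
  u_0 = 1;  a_1 = 1;  u_1 = (u_0 − 1)/2 = 0
  u_1 = 0;  a_2 = 0;  u_2 = (u_1 − 0)/2 = 0
  u_2 = 0;  a_3 = 0;  u_3 = (u_2 − 0)/2 = 0
  u_3 = 0;  a_4 = 0;  u_4 = (u_3 − 0)/2 = 0
Digits: (0, 1, 0, 0, 0).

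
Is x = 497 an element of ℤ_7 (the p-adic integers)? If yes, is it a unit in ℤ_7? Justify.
x ∈ ℤ_7 but not a unit; v_7(x) = 1 > 0

ℤ_7 = {x ∈ ℚ_7 : v_7(x) ≥ 0} and ℤ_7^× = {x ∈ ℤ_7 : v_7(x) = 0}. Here v_7(497) = v_7(num) − v_7(den) = 1; compare against these criteria.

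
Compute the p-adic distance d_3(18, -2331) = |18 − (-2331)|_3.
d_3(18, -2331) = 1/81

Step 1 — x − y = 18 − (-2331) = 2349. Step 2 — v_3(2349) = 4 (factor: 2349 = (3^4 · 29); the sign does not affect v_p). Step 3 — |x − y|_3 = 3^{-4} = 1/81.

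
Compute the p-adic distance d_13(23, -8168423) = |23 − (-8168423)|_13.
d_13(23, -8168423) = 1/371293

Step 1 — x − y = 23 − (-8168423) = 8168446. Step 2 — v_13(8168446) = 5 (factor: 8168446 = (13^5 · 22); the sign does not affect v_p). Step 3 — |x − y|_13 = 13^{-5} = 1/371293.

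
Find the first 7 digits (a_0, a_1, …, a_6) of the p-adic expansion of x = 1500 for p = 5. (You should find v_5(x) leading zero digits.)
(a_0, …, a_6) = (0, 0, 0, 2, 2, 0, 0)

v_5(1500) = 3, so a_0 = ... = a_2 = 0. Factor out: x = 5^3 · u with u = 12 a unit in ℤ_5. Expand u iteratively via a_{v+i} = u_i mod 5, u_{i+1} = (u_i − a_{v+i})/5:
  u_0 = 12;  a_3 = 2;  u_1 = (u_0 − 2)/5 = 2
  u_1 = 2;  a_4 = 2;  u_2 = (u_1 − 2)/5 = 0
  u_2 = 0;  a_5 = 0;  u_3 = (u_2 − 0)/5 = 0
  u_3 = 0;  a_6 = 0;  u_4 = (u_3 − 0)/5 = 0
Digits: (0, 0, 0, 2, 2, 0, 0).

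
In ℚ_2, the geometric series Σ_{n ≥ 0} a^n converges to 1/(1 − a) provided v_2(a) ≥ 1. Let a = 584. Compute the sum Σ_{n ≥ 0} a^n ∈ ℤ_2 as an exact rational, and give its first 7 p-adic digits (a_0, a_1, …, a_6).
Σ a^n = 1/(1 − a) = -1/583;  first 7 digits = (1, 0, 0, 1, 0, 0, 0)

v_2(a) = 3 ≥ 1, so the series converges in ℤ_2 to 1/(1 − a) = 1/(1 − 584) = -1/583. Expand this rational in ℤ_2: compute digits iteratively via d_i = x_i mod 2, x_{i+1} = (x_i − d_i)/2. The first 7 digits are (1, 0, 0, 1, 0, 0, 0).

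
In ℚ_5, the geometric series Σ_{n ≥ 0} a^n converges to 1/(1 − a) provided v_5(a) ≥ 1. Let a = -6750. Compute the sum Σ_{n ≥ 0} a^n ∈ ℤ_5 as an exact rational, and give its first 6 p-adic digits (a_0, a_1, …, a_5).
Σ a^n = 1/(1 − a) = 1/6751;  first 6 digits = (1, 0, 0, 1, 4, 2)

v_5(a) = 3 ≥ 1, so the series converges in ℤ_5 to 1/(1 − a) = 1/(1 − (-6750)) = 1/6751. Expand this rational in ℤ_5: compute digits iteratively via d_i = x_i mod 5, x_{i+1} = (x_i − d_i)/5. The first 6 digits are (1, 0, 0, 1, 4, 2).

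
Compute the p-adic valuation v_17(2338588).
v_17(2338588) = 4

v_17(n) is the largest exponent k such that 17^k divides n. Factor out: 2338588 = 17^4 · 28. (Sign doesn't affect v_p.) So v_17(2338588) = 4.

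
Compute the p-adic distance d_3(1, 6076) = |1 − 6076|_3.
d_3(1, 6076) = 1/243

Step 1 — x − y = 1 − 6076 = -6075. Step 2 — v_3(-6075) = 5 (factor: -6075 = −(3^5 · 25); the sign does not affect v_p). Step 3 — |x − y|_3 = 3^{-5} = 1/243.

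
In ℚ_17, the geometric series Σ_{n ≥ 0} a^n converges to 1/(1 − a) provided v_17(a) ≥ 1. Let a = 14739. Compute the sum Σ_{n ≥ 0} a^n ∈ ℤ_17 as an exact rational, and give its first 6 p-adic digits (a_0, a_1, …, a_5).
Σ a^n = 1/(1 − a) = -1/14738;  first 6 digits = (1, 0, 0, 3, 0, 0)

v_17(a) = 3 ≥ 1, so the series converges in ℤ_17 to 1/(1 − a) = 1/(1 − 14739) = -1/14738. Expand this rational in ℤ_17: compute digits iteratively via d_i = x_i mod 17, x_{i+1} = (x_i − d_i)/17. The first 6 digits are (1, 0, 0, 3, 0, 0).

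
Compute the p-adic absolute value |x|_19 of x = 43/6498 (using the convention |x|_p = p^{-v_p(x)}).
|43/6498|_19 = 361

Step 1 — compute v_19(x) by factoring powers of 19 out of the numerator and denominator: v_19(43/6498) = -2. Step 2 — apply |x|_p = p^{-v_p(x)} = 19^{2} = 361.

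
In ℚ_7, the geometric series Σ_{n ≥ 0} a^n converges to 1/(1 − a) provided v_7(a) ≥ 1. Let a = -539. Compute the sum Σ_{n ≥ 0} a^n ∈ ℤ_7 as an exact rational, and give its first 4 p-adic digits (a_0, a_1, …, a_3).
Σ a^n = 1/(1 − a) = 1/540;  first 4 digits = (1, 0, 3, 5)

v_7(a) = 2 ≥ 1, so the series converges in ℤ_7 to 1/(1 − a) = 1/(1 − (-539)) = 1/540. Expand this rational in ℤ_7: compute digits iteratively via d_i = x_i mod 7, x_{i+1} = (x_i − d_i)/7. The first 4 digits are (1, 0, 3, 5).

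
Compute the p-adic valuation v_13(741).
v_13(741) = 1

v_13(n) is the largest exponent k such that 13^k divides n. Factor out: 741 = 13^1 · 57. (Sign doesn't affect v_p.) So v_13(741) = 1.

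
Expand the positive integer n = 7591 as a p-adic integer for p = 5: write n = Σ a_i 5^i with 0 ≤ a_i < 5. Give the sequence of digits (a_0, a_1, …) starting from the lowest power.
(a_0, a_1, …) = (1, 3, 3, 0, 2, 2)

Repeated division by 5 gives the digits low-to-high: 7591 = 1 + 3·5^1 + 3·5^2 + 2·5^4 + 2·5^5. Digit sequence: (1, 3, 3, 0, 2, 2).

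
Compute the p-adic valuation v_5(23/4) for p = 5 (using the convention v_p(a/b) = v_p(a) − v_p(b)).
v_5(23/4) = 0

Factor powers of 5 from the numerator and denominator of the reduced fraction: 23 = 5^0 · 23 and 4 = 5^0 · 4. Apply v_p(a/b) = v_p(a) − v_p(b): v_5(23/4) = 0 − 0 = 0.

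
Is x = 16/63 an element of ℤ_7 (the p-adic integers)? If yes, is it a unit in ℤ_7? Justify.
x ∉ ℤ_7 (v_7(x) = -1 < 0)

ℤ_7 = {x ∈ ℚ_7 : v_7(x) ≥ 0} and ℤ_7^× = {x ∈ ℤ_7 : v_7(x) = 0}. Here v_7(16/63) = v_7(num) − v_7(den) = -1; compare against these criteria.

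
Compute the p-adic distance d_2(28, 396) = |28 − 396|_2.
d_2(28, 396) = 1/16

Step 1 — x − y = 28 − 396 = -368. Step 2 — v_2(-368) = 4 (factor: -368 = −(2^4 · 23); the sign does not affect v_p). Step 3 — |x − y|_2 = 2^{-4} = 1/16.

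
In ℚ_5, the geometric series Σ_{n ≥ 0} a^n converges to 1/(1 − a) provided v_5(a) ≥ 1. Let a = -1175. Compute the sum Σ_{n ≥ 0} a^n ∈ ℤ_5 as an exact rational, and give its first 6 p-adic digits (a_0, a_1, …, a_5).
Σ a^n = 1/(1 − a) = 1/1176;  first 6 digits = (1, 0, 3, 0, 2, 1)

v_5(a) = 2 ≥ 1, so the series converges in ℤ_5 to 1/(1 − a) = 1/(1 − (-1175)) = 1/1176. Expand this rational in ℤ_5: compute digits iteratively via d_i = x_i mod 5, x_{i+1} = (x_i − d_i)/5. The first 6 digits are (1, 0, 3, 0, 2, 1).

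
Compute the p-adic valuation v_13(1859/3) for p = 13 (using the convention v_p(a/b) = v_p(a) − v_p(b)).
v_13(1859/3) = 2

Factor powers of 13 from the numerator and denominator of the reduced fraction: 1859 = 13^2 · 11 and 3 = 13^0 · 3. Apply v_p(a/b) = v_p(a) − v_p(b): v_13(1859/3) = 2 − 0 = 2.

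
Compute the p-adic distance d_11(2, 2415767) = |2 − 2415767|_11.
d_11(2, 2415767) = 1/161051

Step 1 — x − y = 2 − 2415767 = -2415765. Step 2 — v_11(-2415765) = 5 (factor: -2415765 = −(11^5 · 15); the sign does not affect v_p). Step 3 — |x − y|_11 = 11^{-5} = 1/161051.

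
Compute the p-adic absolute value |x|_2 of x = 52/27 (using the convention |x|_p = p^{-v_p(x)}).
|52/27|_2 = 1/4

Step 1 — compute v_2(x) by factoring powers of 2 out of the numerator and denominator: v_2(52/27) = 2. Step 2 — apply |x|_p = p^{-v_p(x)} = 2^{-2} = 1/4.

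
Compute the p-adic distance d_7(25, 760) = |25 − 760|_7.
d_7(25, 760) = 1/49

Step 1 — x − y = 25 − 760 = -735. Step 2 — v_7(-735) = 2 (factor: -735 = −(7^2 · 15); the sign does not affect v_p). Step 3 — |x − y|_7 = 7^{-2} = 1/49.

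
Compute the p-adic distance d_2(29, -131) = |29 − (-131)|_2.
d_2(29, -131) = 1/32

Step 1 — x − y = 29 − (-131) = 160. Step 2 — v_2(160) = 5 (factor: 160 = (2^5 · 5); the sign does not affect v_p). Step 3 — |x − y|_2 = 2^{-5} = 1/32.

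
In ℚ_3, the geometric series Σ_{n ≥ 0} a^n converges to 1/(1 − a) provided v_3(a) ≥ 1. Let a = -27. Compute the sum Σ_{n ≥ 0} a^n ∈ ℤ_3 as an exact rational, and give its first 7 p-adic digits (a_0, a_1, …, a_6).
Σ a^n = 1/(1 − a) = 1/28;  first 7 digits = (1, 0, 0, 2, 2, 2, 0)

v_3(a) = 3 ≥ 1, so the series converges in ℤ_3 to 1/(1 − a) = 1/(1 − (-27)) = 1/28. Expand this rational in ℤ_3: compute digits iteratively via d_i = x_i mod 3, x_{i+1} = (x_i − d_i)/3. The first 7 digits are (1, 0, 0, 2, 2, 2, 0).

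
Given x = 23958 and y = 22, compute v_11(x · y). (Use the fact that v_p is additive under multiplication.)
v_11(527076) = 4

v_p(x) = 3 (factor: 23958 = 11^3 · 18); v_p(y) = 1 (factor: 22 = 11^1 · 2). Additivity: v_p(xy) = v_p(x) + v_p(y) = 3 + 1 = 4. (Direct check: xy = 527076 = 11^4 · (36).)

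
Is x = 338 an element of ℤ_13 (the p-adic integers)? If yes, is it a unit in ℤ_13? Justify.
x ∈ ℤ_13 but not a unit; v_13(x) = 2 > 0

ℤ_13 = {x ∈ ℚ_13 : v_13(x) ≥ 0} and ℤ_13^× = {x ∈ ℤ_13 : v_13(x) = 0}. Here v_13(338) = v_13(num) − v_13(den) = 2; compare against these criteria.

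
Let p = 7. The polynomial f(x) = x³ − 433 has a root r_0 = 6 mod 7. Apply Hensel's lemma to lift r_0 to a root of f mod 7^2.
r_1 = 13 (mod 49)

Hensel: r_{i+1} = r_i − f(r_i)/f′(r_i) mod 7^{i+2}, where f′(x) = 3x². Iterate:
  r_0 = 6 (mod 7)
  r_1 = 13 (mod 49)
Final: r = 13 with f(r) ≡ 0 mod 7^2.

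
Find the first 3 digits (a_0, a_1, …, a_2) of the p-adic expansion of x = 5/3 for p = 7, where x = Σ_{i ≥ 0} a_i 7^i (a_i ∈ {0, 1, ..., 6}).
(a_0, …, a_2) = (4, 2, 2)

v_7(5/3) = 0 (numerator and denominator both coprime to 7), so x ∈ ℤ_7^×. Compute digits iteratively via a_i = x_i mod 7, x_{i+1} = (x_i − a_i)/7, with x_0 = x:
  x_0 = 5/3;  a_0 = 4;  x_1 = (x_0 − 4)/7 = -1/3
  x_1 = -1/3;  a_1 = 2;  x_2 = (x_1 − 2)/7 = -1/3
  x_2 = -1/3;  a_2 = 2;  x_3 = (x_2 − 2)/7 = -1/3
Digits: (4, 2, 2).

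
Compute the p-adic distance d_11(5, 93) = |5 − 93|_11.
d_11(5, 93) = 1/11

Step 1 — x − y = 5 − 93 = -88. Step 2 — v_11(-88) = 1 (factor: -88 = −(11^1 · 8); the sign does not affect v_p). Step 3 — |x − y|_11 = 11^{-1} = 1/11.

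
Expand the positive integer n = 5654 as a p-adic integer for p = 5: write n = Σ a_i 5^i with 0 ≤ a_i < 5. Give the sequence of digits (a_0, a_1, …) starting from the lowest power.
(a_0, a_1, …) = (4, 0, 1, 0, 4, 1)

Repeated division by 5 gives the digits low-to-high: 5654 = 4 + 1·5^2 + 4·5^4 + 1·5^5. Digit sequence: (4, 0, 1, 0, 4, 1).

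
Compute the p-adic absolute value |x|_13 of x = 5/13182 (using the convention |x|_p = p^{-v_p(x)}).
|5/13182|_13 = 2197

Step 1 — compute v_13(x) by factoring powers of 13 out of the numerator and denominator: v_13(5/13182) = -3. Step 2 — apply |x|_p = p^{-v_p(x)} = 13^{3} = 2197.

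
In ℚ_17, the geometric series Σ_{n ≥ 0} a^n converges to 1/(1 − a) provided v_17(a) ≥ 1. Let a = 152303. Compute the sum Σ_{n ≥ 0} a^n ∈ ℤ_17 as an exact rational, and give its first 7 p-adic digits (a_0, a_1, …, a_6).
Σ a^n = 1/(1 − a) = -1/152302;  first 7 digits = (1, 0, 0, 14, 1, 0, 9)

v_17(a) = 3 ≥ 1, so the series converges in ℤ_17 to 1/(1 − a) = 1/(1 − 152303) = -1/152302. Expand this rational in ℤ_17: compute digits iteratively via d_i = x_i mod 17, x_{i+1} = (x_i − d_i)/17. The first 7 digits are (1, 0, 0, 14, 1, 0, 9).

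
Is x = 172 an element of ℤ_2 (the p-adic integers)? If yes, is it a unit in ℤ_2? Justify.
x ∈ ℤ_2 but not a unit; v_2(x) = 2 > 0

ℤ_2 = {x ∈ ℚ_2 : v_2(x) ≥ 0} and ℤ_2^× = {x ∈ ℤ_2 : v_2(x) = 0}. Here v_2(172) = v_2(num) − v_2(den) = 2; compare against these criteria.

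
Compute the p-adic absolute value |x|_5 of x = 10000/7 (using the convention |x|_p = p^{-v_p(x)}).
|10000/7|_5 = 1/625

Step 1 — compute v_5(x) by factoring powers of 5 out of the numerator and denominator: v_5(10000/7) = 4. Step 2 — apply |x|_p = p^{-v_p(x)} = 5^{-4} = 1/625.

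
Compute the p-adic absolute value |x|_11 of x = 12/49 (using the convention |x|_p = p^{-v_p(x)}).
|12/49|_11 = 1

Step 1 — compute v_11(x) by factoring powers of 11 out of the numerator and denominator: v_11(12/49) = 0. Step 2 — apply |x|_p = p^{-v_p(x)} = 11^{0} = 1.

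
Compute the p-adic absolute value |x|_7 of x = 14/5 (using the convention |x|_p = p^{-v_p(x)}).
|14/5|_7 = 1/7

Step 1 — compute v_7(x) by factoring powers of 7 out of the numerator and denominator: v_7(14/5) = 1. Step 2 — apply |x|_p = p^{-v_p(x)} = 7^{-1} = 1/7.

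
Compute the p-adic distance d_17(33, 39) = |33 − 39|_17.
d_17(33, 39) = 1

Step 1 — x − y = 33 − 39 = -6. Step 2 — v_17(-6) = 0 (factor: -6 = −(17^0 · 6); the sign does not affect v_p). Step 3 — |x − y|_17 = 17^{0} = 1.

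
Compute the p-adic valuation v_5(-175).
v_5(-175) = 2

v_5(n) is the largest exponent k such that 5^k divides n. Factor out: -175 = -5^2 · 7. (Sign doesn't affect v_p.) So v_5(-175) = 2.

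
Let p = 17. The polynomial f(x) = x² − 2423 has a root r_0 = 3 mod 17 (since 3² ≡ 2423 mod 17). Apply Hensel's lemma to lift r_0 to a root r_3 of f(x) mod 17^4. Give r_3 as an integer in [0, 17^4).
r_3 = 35567 (mod 83521)

Hensel's recurrence: r_{i+1} = r_i − f(r_i)·(f′(r_i))^{-1} mod 17^{i+2}, with f′(x) = 2x. Iterate:
  r_0 = 3 (mod 17)
  r_1 = 20 (mod 289)
  r_2 = 1176 (mod 4913)
  r_3 = 35567 (mod 83521)
Final: r_3 = 35567, and one checks f(r_3) ≡ 0 mod 17^4.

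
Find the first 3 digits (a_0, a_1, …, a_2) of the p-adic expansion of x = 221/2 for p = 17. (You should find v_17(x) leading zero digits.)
(a_0, …, a_2) = (0, 15, 8)

v_17(221/2) = 1, so a_0 = ... = a_0 = 0. Factor out: x = 17^1 · u with u = 13/2 a unit in ℤ_17. Expand u iteratively via a_{v+i} = u_i mod 17, u_{i+1} = (u_i − a_{v+i})/17:
  u_0 = 13/2;  a_1 = 15;  u_1 = (u_0 − 15)/17 = -1/2
  u_1 = -1/2;  a_2 = 8;  u_2 = (u_1 − 8)/17 = -1/2
Digits: (0, 15, 8).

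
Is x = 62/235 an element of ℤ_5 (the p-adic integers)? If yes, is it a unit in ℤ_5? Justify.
x ∉ ℤ_5 (v_5(x) = -1 < 0)

ℤ_5 = {x ∈ ℚ_5 : v_5(x) ≥ 0} and ℤ_5^× = {x ∈ ℤ_5 : v_5(x) = 0}. Here v_5(62/235) = v_5(num) − v_5(den) = -1; compare against these criteria.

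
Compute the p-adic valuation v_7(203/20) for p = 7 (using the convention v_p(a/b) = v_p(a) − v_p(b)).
v_7(203/20) = 1

Factor powers of 7 from the numerator and denominator of the reduced fraction: 203 = 7^1 · 29 and 20 = 7^0 · 20. Apply v_p(a/b) = v_p(a) − v_p(b): v_7(203/20) = 1 − 0 = 1.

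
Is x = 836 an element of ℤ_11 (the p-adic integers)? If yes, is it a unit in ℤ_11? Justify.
x ∈ ℤ_11 but not a unit; v_11(x) = 1 > 0

ℤ_11 = {x ∈ ℚ_11 : v_11(x) ≥ 0} and ℤ_11^× = {x ∈ ℤ_11 : v_11(x) = 0}. Here v_11(836) = v_11(num) − v_11(den) = 1; compare against these criteria.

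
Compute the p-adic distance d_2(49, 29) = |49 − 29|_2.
d_2(49, 29) = 1/4

Step 1 — x − y = 49 − 29 = 20. Step 2 — v_2(20) = 2 (factor: 20 = (2^2 · 5); the sign does not affect v_p). Step 3 — |x − y|_2 = 2^{-2} = 1/4.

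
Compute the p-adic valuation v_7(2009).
v_7(2009) = 2

v_7(n) is the largest exponent k such that 7^k divides n. Factor out: 2009 = 7^2 · 41. (Sign doesn't affect v_p.) So v_7(2009) = 2.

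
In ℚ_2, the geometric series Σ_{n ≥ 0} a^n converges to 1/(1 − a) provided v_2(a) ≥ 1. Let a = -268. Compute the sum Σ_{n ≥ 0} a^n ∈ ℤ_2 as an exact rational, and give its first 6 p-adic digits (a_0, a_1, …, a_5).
Σ a^n = 1/(1 − a) = 1/269;  first 6 digits = (1, 0, 1, 0, 0, 0)

v_2(a) = 2 ≥ 1, so the series converges in ℤ_2 to 1/(1 − a) = 1/(1 − (-268)) = 1/269. Expand this rational in ℤ_2: compute digits iteratively via d_i = x_i mod 2, x_{i+1} = (x_i − d_i)/2. The first 6 digits are (1, 0, 1, 0, 0, 0).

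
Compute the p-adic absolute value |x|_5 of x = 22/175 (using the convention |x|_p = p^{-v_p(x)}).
|22/175|_5 = 25

Step 1 — compute v_5(x) by factoring powers of 5 out of the numerator and denominator: v_5(22/175) = -2. Step 2 — apply |x|_p = p^{-v_p(x)} = 5^{2} = 25.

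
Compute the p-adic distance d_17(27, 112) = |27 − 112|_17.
d_17(27, 112) = 1/17

Step 1 — x − y = 27 − 112 = -85. Step 2 — v_17(-85) = 1 (factor: -85 = −(17^1 · 5); the sign does not affect v_p). Step 3 — |x − y|_17 = 17^{-1} = 1/17.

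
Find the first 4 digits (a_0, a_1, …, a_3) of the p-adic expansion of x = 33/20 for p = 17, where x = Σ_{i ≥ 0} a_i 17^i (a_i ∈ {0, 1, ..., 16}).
(a_0, …, a_3) = (11, 2, 16, 5)

v_17(33/20) = 0 (numerator and denominator both coprime to 17), so x ∈ ℤ_17^×. Compute digits iteratively via a_i = x_i mod 17, x_{i+1} = (x_i − a_i)/17, with x_0 = x:
  x_0 = 33/20;  a_0 = 11;  x_1 = (x_0 − 11)/17 = -11/20
  x_1 = -11/20;  a_1 = 2;  x_2 = (x_1 − 2)/17 = -3/20
  x_2 = -3/20;  a_2 = 16;  x_3 = (x_2 − 16)/17 = -19/20
  x_3 = -19/20;  a_3 = 5;  x_4 = (x_3 − 5)/17 = -7/20
Digits: (11, 2, 16, 5).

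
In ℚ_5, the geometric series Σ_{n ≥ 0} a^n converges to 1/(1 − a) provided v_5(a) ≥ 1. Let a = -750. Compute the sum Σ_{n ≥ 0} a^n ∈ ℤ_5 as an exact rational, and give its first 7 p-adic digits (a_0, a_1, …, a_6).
Σ a^n = 1/(1 − a) = 1/751;  first 7 digits = (1, 0, 0, 4, 3, 4, 0)

v_5(a) = 3 ≥ 1, so the series converges in ℤ_5 to 1/(1 − a) = 1/(1 − (-750)) = 1/751. Expand this rational in ℤ_5: compute digits iteratively via d_i = x_i mod 5, x_{i+1} = (x_i − d_i)/5. The first 7 digits are (1, 0, 0, 4, 3, 4, 0).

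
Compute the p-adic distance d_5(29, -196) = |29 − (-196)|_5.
d_5(29, -196) = 1/25

Step 1 — x − y = 29 − (-196) = 225. Step 2 — v_5(225) = 2 (factor: 225 = (5^2 · 9); the sign does not affect v_p). Step 3 — |x − y|_5 = 5^{-2} = 1/25.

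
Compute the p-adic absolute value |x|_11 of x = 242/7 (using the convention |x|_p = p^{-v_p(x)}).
|242/7|_11 = 1/121

Step 1 — compute v_11(x) by factoring powers of 11 out of the numerator and denominator: v_11(242/7) = 2. Step 2 — apply |x|_p = p^{-v_p(x)} = 11^{-2} = 1/121.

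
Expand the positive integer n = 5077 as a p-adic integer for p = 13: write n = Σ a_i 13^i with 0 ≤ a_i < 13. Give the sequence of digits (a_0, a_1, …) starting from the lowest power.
(a_0, a_1, …) = (7, 0, 4, 2)

Repeated division by 13 gives the digits low-to-high: 5077 = 7 + 4·13^2 + 2·13^3. Digit sequence: (7, 0, 4, 2).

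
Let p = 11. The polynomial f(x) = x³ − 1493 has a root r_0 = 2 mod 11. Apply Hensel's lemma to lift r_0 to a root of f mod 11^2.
r_1 = 35 (mod 121)

Hensel: r_{i+1} = r_i − f(r_i)/f′(r_i) mod 11^{i+2}, where f′(x) = 3x². Iterate:
  r_0 = 2 (mod 11)
  r_1 = 35 (mod 121)
Final: r = 35 with f(r) ≡ 0 mod 11^2.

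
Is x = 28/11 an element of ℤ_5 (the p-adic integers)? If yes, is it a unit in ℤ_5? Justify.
x ∈ ℤ_5^× (unit); v_5(x) = 0

ℤ_5 = {x ∈ ℚ_5 : v_5(x) ≥ 0} and ℤ_5^× = {x ∈ ℤ_5 : v_5(x) = 0}. Here v_5(28/11) = v_5(num) − v_5(den) = 0; compare against these criteria.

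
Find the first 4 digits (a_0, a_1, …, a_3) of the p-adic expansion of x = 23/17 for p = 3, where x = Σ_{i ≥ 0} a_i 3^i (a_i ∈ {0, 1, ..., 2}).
(a_0, …, a_3) = (1, 1, 2, 1)

v_3(23/17) = 0 (numerator and denominator both coprime to 3), so x ∈ ℤ_3^×. Compute digits iteratively via a_i = x_i mod 3, x_{i+1} = (x_i − a_i)/3, with x_0 = x:
  x_0 = 23/17;  a_0 = 1;  x_1 = (x_0 − 1)/3 = 2/17
  x_1 = 2/17;  a_1 = 1;  x_2 = (x_1 − 1)/3 = -5/17
  x_2 = -5/17;  a_2 = 2;  x_3 = (x_2 − 2)/3 = -13/17
  x_3 = -13/17;  a_3 = 1;  x_4 = (x_3 − 1)/3 = -10/17
Digits: (1, 1, 2, 1).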